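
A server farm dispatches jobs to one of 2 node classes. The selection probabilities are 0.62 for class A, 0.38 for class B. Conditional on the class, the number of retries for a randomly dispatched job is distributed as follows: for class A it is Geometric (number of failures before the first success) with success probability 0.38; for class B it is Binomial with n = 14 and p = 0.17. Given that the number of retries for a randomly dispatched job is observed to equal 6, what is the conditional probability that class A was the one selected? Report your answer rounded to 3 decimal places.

0.683

Likelihoods P(X=6 | ·): A: 0.0215841; B: 0.0163258.
Posterior ∝ prior × likelihood. Numerator for A: 0.62·0.0215841 = 0.0133821.
Normalizing constant: 0.62·0.0215841 + 0.38·0.0163258 = 0.0195859.
P(A | observation) = 0.0133821 / 0.0195859 = 0.683253.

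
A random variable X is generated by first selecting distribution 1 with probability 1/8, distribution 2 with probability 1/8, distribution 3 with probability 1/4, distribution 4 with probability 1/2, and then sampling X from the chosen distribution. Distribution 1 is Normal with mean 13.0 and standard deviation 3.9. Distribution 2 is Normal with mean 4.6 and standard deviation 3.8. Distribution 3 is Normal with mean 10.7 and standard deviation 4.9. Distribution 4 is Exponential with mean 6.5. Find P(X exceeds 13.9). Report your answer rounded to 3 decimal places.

0.175

Conditional on each component, P(X > 13.9): 1: 0.408747; 2: 0.00719518; 3: 0.256858; 4: 0.117836.
By total probability, P(X > 13.9) = 0.125·0.408747 + 0.125·0.00719518 + 0.25·0.256858 + 0.5·0.117836 = 0.175125.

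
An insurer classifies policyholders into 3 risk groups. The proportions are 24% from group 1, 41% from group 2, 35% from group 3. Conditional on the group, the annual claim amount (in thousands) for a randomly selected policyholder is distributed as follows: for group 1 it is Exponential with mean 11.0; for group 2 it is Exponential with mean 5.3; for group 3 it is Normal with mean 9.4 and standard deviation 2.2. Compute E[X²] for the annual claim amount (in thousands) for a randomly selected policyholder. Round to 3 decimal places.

For each component E[X²] = Var + (mean)², giving 1: 242; 2: 56.18; 3: 93.2.
Overall E[X²] = 0.24·242 + 0.41·56.18 + 0.35·93.2 = 113.734.

113.734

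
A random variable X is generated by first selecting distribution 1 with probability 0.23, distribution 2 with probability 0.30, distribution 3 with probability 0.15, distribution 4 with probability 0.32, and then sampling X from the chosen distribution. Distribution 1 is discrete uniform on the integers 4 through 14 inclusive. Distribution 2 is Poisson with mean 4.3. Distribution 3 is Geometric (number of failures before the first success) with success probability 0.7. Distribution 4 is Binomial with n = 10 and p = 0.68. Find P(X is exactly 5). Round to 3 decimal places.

0.110

Conditional on each component, P(X = 5): 1: 0.0909091; 2: 0.166224; 3: 0.001701; 4: 0.122941.
By total probability, P(X = 5) = 0.23·0.0909091 + 0.3·0.166224 + 0.15·0.001701 + 0.32·0.122941 = 0.110373.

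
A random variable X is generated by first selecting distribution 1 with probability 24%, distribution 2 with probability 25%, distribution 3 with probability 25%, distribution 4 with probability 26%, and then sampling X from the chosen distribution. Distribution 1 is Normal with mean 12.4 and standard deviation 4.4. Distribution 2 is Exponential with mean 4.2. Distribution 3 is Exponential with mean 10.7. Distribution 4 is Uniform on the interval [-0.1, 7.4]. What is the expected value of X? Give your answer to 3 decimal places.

7.650

Component means — 1: 12.4; 2: 4.2; 3: 10.7; 4: 3.65.
E[X] = 0.24·12.4 + 0.25·4.2 + 0.25·10.7 + 0.26·3.65 = 7.65.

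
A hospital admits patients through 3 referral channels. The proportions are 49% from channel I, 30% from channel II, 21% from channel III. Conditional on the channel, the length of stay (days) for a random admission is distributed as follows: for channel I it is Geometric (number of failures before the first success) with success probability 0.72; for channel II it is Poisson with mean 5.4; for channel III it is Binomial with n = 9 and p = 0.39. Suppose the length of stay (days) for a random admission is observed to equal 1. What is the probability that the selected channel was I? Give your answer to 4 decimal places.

0.8216

Likelihoods P(X=1 | ·): I: 0.2016; II: 0.0243895; III: 0.0672893.
Posterior ∝ prior × likelihood. Numerator for I: 0.49·0.2016 = 0.098784.
Normalizing constant: 0.49·0.2016 + 0.3·0.0243895 + 0.21·0.0672893 = 0.120232.
P(I | observation) = 0.098784 / 0.120232 = 0.821614.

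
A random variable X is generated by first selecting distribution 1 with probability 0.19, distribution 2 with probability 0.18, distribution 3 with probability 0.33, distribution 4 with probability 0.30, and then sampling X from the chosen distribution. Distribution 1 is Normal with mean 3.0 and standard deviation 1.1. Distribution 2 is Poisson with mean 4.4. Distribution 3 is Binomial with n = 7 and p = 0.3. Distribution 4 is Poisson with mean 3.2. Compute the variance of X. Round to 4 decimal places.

Per component, 1: μ=3, E[X²]=10.21; 2: μ=4.4, E[X²]=23.76; 3: μ=2.1, E[X²]=5.88; 4: μ=3.2, E[X²]=13.44.
E[X] = 0.19·3 + 0.18·4.4 + 0.33·2.1 + 0.3·3.2 = 3.015.
E[X²] = 0.19·10.21 + 0.18·23.76 + 0.33·5.88 + 0.3·13.44 = 12.1891.
Var(X) = E[X²] − (E[X])² = 12.1891 − 9.09023 = 3.09888.

3.0989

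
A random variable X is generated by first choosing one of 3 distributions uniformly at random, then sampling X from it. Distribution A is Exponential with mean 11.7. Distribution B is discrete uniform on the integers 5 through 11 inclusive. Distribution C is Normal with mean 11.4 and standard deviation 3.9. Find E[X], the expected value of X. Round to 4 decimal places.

10.3667

Component means — A: 11.7; B: 8; C: 11.4.
E[X] = 0.333333·11.7 + 0.333333·8 + 0.333333·11.4 = 10.3667.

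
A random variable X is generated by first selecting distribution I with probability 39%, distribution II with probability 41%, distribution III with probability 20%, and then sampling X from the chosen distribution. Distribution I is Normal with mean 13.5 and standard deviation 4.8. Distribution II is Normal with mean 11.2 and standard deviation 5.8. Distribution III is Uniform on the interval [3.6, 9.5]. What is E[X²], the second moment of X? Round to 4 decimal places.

For each component E[X²] = Var + (mean)², giving I: 205.29; II: 159.08; III: 45.8033.
Overall E[X²] = 0.39·205.29 + 0.41·159.08 + 0.2·45.8033 = 154.447.

154.4466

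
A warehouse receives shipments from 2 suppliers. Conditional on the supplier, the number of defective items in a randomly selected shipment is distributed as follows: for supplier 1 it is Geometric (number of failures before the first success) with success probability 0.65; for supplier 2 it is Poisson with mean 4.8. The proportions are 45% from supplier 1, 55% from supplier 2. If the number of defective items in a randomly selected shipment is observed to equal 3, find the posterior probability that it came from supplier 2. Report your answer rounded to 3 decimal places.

Likelihoods P(X=3 | ·): 1: 0.0278687; 2: 0.151691.
Posterior ∝ prior × likelihood. Numerator for 2: 0.55·0.151691 = 0.0834299.
Normalizing constant: 0.45·0.0278687 + 0.55·0.151691 = 0.0959708.
P(2 | observation) = 0.0834299 / 0.0959708 = 0.869326.

0.869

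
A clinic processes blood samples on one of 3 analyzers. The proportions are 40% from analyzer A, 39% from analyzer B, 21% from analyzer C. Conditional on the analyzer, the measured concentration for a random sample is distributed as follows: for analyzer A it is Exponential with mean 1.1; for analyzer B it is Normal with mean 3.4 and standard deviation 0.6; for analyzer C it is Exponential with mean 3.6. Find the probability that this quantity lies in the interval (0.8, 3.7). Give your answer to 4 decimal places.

Conditional on each analyzer, P(0.8 < X < 3.7): A: 0.448616; B: 0.691455; C: 0.442936.
By total probability, P(0.8 < X < 3.7) = 0.4·0.448616 + 0.39·0.691455 + 0.21·0.442936 = 0.54213.

0.5421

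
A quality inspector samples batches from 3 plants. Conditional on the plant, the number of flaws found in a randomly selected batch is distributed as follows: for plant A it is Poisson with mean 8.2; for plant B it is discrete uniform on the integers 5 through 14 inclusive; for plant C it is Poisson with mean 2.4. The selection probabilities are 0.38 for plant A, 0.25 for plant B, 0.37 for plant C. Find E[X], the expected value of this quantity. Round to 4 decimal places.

Component means — A: 8.2; B: 9.5; C: 2.4.
E[X] = 0.38·8.2 + 0.25·9.5 + 0.37·2.4 = 6.379.

6.3790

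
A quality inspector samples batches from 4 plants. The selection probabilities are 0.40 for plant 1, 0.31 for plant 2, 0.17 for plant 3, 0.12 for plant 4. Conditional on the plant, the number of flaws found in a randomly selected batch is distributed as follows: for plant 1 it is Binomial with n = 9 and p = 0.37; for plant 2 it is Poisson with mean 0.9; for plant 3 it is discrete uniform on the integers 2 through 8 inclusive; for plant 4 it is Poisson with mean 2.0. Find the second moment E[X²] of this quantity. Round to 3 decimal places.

11.455

For each component E[X²] = Var + (mean)², giving 1: 13.1868; 2: 1.71; 3: 29; 4: 6.
Overall E[X²] = 0.4·13.1868 + 0.31·1.71 + 0.17·29 + 0.12·6 = 11.4548.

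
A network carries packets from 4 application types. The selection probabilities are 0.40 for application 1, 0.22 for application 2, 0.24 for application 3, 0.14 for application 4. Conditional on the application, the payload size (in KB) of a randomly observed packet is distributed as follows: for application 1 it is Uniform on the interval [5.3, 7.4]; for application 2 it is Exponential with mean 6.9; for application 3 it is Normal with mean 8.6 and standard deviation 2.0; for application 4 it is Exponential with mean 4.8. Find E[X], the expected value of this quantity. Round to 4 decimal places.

Component means — 1: 6.35; 2: 6.9; 3: 8.6; 4: 4.8.
E[X] = 0.4·6.35 + 0.22·6.9 + 0.24·8.6 + 0.14·4.8 = 6.794.

6.7940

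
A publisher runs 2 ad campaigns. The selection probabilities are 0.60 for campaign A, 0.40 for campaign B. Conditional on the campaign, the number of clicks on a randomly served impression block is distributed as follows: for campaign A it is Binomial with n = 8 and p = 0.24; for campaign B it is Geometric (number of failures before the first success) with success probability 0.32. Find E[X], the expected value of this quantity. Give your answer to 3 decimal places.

2.002

Component means — A: 1.92; B: 2.125.
E[X] = 0.6·1.92 + 0.4·2.125 = 2.002.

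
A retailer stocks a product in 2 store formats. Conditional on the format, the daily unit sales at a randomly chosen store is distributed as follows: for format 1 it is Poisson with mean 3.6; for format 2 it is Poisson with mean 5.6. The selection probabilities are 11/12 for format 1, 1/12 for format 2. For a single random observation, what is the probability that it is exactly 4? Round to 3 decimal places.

Conditional on each format, P(X = 4): 1: 0.191222; 2: 0.151528.
By total probability, P(X = 4) = 0.916667·0.191222 + 0.0833333·0.151528 = 0.187914.

0.188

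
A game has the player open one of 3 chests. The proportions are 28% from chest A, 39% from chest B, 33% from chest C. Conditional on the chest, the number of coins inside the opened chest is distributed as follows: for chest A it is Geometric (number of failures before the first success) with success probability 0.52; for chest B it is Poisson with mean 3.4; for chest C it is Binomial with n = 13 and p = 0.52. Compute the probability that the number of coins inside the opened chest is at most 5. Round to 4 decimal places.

Conditional on each chest, P(X ≤ 5): A: 0.987769; B: 0.870542; C: 0.242364.
By total probability, P(X ≤ 5) = 0.28·0.987769 + 0.39·0.870542 + 0.33·0.242364 = 0.696067.

0.6961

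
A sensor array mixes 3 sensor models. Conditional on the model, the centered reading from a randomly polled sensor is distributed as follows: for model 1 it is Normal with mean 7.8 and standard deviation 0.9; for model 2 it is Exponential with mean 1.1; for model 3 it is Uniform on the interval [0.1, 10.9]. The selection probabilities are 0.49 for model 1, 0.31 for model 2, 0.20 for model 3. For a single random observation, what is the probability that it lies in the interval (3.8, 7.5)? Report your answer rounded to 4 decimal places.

0.2590

Conditional on each model, P(3.8 < X < 7.5): 1: 0.369437; 2: 0.030508; 3: 0.342593.
By total probability, P(3.8 < X < 7.5) = 0.49·0.369437 + 0.31·0.030508 + 0.2·0.342593 = 0.259.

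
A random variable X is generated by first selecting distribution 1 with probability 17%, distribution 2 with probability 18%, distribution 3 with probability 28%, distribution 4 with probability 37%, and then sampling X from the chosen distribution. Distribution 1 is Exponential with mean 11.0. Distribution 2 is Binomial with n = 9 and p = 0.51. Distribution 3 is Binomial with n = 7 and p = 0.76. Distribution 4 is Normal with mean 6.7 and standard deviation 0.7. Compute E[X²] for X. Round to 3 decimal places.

70.410

For each component E[X²] = Var + (mean)², giving 1: 242; 2: 23.3172; 3: 29.5792; 4: 45.38.
Overall E[X²] = 0.17·242 + 0.18·23.3172 + 0.28·29.5792 + 0.37·45.38 = 70.4099.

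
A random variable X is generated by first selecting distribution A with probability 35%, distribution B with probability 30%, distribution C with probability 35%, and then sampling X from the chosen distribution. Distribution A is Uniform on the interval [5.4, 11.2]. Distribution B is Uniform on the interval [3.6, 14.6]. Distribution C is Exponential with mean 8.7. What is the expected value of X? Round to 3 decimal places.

8.680

Component means — A: 8.3; B: 9.1; C: 8.7.
E[X] = 0.35·8.3 + 0.3·9.1 + 0.35·8.7 = 8.68.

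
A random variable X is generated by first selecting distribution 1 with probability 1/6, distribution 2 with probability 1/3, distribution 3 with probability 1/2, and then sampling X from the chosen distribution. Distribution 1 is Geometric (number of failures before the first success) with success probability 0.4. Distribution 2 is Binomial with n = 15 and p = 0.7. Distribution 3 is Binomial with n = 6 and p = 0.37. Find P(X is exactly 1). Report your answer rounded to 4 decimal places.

0.1502

Conditional on each component, P(X = 1): 1: 0.24; 2: 5.02212e-07; 3: 0.220321.
By total probability, P(X = 1) = 0.166667·0.24 + 0.333333·5.02212e-07 + 0.5·0.220321 = 0.150161.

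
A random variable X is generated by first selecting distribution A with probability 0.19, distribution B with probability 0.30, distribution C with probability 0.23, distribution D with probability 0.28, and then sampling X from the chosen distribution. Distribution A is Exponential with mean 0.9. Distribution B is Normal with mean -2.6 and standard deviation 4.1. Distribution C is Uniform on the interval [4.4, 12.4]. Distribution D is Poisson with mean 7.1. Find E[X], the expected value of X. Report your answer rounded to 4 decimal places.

3.3110

Component means — A: 0.9; B: -2.6; C: 8.4; D: 7.1.
E[X] = 0.19·0.9 + 0.3·-2.6 + 0.23·8.4 + 0.28·7.1 = 3.311.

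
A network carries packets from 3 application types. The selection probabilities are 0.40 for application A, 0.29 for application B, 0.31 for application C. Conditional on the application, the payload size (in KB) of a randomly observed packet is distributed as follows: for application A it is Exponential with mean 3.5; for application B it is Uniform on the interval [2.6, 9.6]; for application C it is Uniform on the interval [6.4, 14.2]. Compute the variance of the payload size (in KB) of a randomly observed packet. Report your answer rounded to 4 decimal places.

Per component, A: μ=3.5, E[X²]=24.5; B: μ=6.1, E[X²]=41.2933; C: μ=10.3, E[X²]=111.16.
E[X] = 0.4·3.5 + 0.29·6.1 + 0.31·10.3 = 6.362.
E[X²] = 0.4·24.5 + 0.29·41.2933 + 0.31·111.16 = 56.2347.
Var(X) = E[X²] − (E[X])² = 56.2347 − 40.475 = 15.7596.

15.7596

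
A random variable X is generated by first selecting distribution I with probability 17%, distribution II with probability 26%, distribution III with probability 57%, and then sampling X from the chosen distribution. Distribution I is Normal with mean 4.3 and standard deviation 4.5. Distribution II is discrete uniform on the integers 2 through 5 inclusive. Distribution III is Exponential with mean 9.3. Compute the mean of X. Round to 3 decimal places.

6.942

Component means — I: 4.3; II: 3.5; III: 9.3.
E[X] = 0.17·4.3 + 0.26·3.5 + 0.57·9.3 = 6.942.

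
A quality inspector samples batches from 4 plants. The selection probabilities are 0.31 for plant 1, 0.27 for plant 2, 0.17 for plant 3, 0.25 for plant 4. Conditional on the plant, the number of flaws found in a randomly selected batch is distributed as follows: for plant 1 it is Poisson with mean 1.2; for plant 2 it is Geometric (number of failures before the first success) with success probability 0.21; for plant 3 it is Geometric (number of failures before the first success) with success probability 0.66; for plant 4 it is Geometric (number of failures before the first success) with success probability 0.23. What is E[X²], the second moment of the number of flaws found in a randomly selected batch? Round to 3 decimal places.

16.095

For each component E[X²] = Var + (mean)², giving 1: 2.64; 2: 32.0658; 3: 1.04591; 4: 25.7637.
Overall E[X²] = 0.31·2.64 + 0.27·32.0658 + 0.17·1.04591 + 0.25·25.7637 = 16.0949.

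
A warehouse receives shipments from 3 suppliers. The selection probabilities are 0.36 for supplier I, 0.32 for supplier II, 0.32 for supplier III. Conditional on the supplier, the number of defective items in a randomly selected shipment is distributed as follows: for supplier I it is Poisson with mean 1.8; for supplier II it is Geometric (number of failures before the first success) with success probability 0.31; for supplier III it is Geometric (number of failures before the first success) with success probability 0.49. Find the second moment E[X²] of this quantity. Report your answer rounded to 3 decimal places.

For each component E[X²] = Var + (mean)², giving I: 5.04; II: 12.1342; III: 3.20741.
Overall E[X²] = 0.36·5.04 + 0.32·12.1342 + 0.32·3.20741 = 6.72373.

6.724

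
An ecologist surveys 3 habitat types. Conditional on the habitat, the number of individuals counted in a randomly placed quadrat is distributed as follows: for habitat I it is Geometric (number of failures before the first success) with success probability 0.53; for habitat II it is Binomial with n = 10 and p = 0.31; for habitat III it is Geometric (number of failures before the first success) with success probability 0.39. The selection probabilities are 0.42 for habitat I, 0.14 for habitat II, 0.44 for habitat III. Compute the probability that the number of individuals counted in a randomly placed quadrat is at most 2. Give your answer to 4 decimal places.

Conditional on each habitat, P(X ≤ 2): I: 0.896177; II: 0.356556; III: 0.773019.
By total probability, P(X ≤ 2) = 0.42·0.896177 + 0.14·0.356556 + 0.44·0.773019 = 0.76644.

0.7664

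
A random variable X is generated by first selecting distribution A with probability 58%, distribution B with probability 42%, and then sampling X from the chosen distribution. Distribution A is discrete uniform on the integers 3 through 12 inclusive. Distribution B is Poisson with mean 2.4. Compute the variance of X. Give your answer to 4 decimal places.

Per component, A: μ=7.5, E[X²]=64.5; B: μ=2.4, E[X²]=8.16.
E[X] = 0.58·7.5 + 0.42·2.4 = 5.358.
E[X²] = 0.58·64.5 + 0.42·8.16 = 40.8372.
Var(X) = E[X²] − (E[X])² = 40.8372 − 28.7082 = 12.129.

12.1290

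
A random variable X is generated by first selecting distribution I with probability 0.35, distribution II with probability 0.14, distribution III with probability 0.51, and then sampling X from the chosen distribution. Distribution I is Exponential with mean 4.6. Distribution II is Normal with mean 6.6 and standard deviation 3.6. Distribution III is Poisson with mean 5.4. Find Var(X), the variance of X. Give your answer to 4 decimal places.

12.3875

Per component, I: μ=4.6, E[X²]=42.32; II: μ=6.6, E[X²]=56.52; III: μ=5.4, E[X²]=34.56.
E[X] = 0.35·4.6 + 0.14·6.6 + 0.51·5.4 = 5.288.
E[X²] = 0.35·42.32 + 0.14·56.52 + 0.51·34.56 = 40.3504.
Var(X) = E[X²] − (E[X])² = 40.3504 − 27.9629 = 12.3875.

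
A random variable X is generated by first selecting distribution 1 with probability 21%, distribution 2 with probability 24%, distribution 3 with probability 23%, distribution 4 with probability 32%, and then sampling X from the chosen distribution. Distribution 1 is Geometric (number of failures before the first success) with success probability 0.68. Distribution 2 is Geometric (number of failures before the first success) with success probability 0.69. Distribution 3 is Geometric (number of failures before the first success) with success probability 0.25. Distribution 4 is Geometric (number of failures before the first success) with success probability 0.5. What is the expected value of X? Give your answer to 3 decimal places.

1.217

Component means — 1: 0.470588; 2: 0.449275; 3: 3; 4: 1.
E[X] = 0.21·0.470588 + 0.24·0.449275 + 0.23·3 + 0.32·1 = 1.21665.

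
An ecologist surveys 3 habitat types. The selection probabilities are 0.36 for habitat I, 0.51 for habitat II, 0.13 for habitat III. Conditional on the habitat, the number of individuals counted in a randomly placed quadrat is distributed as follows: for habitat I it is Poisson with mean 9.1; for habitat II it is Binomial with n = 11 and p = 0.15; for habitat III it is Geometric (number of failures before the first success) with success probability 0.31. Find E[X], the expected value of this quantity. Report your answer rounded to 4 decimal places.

Component means — I: 9.1; II: 1.65; III: 2.22581.
E[X] = 0.36·9.1 + 0.51·1.65 + 0.13·2.22581 = 4.40685.

4.4069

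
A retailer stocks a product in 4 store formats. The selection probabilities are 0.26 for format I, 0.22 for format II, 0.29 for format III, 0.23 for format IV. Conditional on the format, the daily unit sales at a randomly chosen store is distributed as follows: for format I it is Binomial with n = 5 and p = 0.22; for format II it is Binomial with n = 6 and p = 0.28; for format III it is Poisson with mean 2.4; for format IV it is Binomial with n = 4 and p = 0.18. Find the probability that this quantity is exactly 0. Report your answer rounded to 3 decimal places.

0.236

Conditional on each format, P(X = 0): I: 0.288717; II: 0.139314; III: 0.090718; IV: 0.452122.
By total probability, P(X = 0) = 0.26·0.288717 + 0.22·0.139314 + 0.29·0.090718 + 0.23·0.452122 = 0.236012.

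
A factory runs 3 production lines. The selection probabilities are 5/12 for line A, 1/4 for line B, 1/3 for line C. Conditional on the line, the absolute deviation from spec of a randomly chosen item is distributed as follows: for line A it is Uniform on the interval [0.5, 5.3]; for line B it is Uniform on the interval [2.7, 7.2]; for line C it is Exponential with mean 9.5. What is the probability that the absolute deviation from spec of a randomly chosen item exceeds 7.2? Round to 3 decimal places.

Conditional on each line, P(X > 7.2): A: 0; B: 0; C: 0.468652.
By total probability, P(X > 7.2) = 0.416667·0 + 0.25·0 + 0.333333·0.468652 = 0.156217.

0.156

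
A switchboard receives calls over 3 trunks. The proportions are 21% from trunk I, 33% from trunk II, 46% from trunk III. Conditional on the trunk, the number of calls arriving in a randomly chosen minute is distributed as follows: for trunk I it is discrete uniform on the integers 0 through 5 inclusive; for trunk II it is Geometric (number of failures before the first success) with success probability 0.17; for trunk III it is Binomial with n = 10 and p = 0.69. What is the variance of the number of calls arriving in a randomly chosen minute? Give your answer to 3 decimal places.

Per component, I: μ=2.5, E[X²]=9.16667; II: μ=4.88235, E[X²]=52.5571; III: μ=6.9, E[X²]=49.749.
E[X] = 0.21·2.5 + 0.33·4.88235 + 0.46·6.9 = 5.31018.
E[X²] = 0.21·9.16667 + 0.33·52.5571 + 0.46·49.749 = 42.1534.
Var(X) = E[X²] − (E[X])² = 42.1534 − 28.198 = 13.9554.

13.955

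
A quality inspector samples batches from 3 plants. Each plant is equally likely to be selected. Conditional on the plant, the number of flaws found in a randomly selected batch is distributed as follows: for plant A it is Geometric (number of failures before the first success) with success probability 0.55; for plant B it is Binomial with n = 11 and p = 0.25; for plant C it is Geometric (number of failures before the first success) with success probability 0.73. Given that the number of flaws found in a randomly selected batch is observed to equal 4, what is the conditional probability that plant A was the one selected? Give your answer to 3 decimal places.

0.114

Likelihoods P(X=4 | ·): A: 0.0225534; B: 0.172069; C: 0.00387952.
Posterior ∝ prior × likelihood. Numerator for A: 0.333333·0.0225534 = 0.00751781.
Normalizing constant: 0.333333·0.0225534 + 0.333333·0.172069 + 0.333333·0.00387952 = 0.0661673.
P(A | observation) = 0.00751781 / 0.0661673 = 0.113618.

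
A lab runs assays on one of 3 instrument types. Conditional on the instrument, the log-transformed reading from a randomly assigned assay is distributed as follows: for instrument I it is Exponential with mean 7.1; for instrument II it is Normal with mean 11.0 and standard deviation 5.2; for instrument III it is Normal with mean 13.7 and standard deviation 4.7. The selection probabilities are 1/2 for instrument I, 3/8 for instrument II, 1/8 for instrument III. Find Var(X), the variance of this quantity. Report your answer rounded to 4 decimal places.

44.0223

Per component, I: μ=7.1, E[X²]=100.82; II: μ=11, E[X²]=148.04; III: μ=13.7, E[X²]=209.78.
E[X] = 0.5·7.1 + 0.375·11 + 0.125·13.7 = 9.3875.
E[X²] = 0.5·100.82 + 0.375·148.04 + 0.125·209.78 = 132.147.
Var(X) = E[X²] − (E[X])² = 132.147 − 88.1252 = 44.0223.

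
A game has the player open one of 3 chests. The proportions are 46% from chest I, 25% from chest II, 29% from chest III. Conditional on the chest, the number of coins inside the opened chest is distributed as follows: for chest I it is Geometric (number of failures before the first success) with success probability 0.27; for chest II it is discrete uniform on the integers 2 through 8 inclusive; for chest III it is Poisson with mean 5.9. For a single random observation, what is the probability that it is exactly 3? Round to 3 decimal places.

Conditional on each chest, P(X = 3): I: 0.105035; II: 0.142857; III: 0.0937707.
By total probability, P(X = 3) = 0.46·0.105035 + 0.25·0.142857 + 0.29·0.0937707 = 0.111224.

0.111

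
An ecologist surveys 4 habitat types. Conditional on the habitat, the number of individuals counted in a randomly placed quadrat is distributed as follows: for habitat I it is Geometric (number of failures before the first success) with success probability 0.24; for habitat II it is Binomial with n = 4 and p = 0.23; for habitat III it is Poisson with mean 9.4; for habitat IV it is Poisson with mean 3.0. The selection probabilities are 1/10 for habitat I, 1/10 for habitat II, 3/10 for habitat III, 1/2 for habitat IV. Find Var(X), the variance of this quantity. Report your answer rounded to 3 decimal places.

15.445

Per component, I: μ=3.16667, E[X²]=23.2222; II: μ=0.92, E[X²]=1.5548; III: μ=9.4, E[X²]=97.76; IV: μ=3, E[X²]=12.
E[X] = 0.1·3.16667 + 0.1·0.92 + 0.3·9.4 + 0.5·3 = 4.72867.
E[X²] = 0.1·23.2222 + 0.1·1.5548 + 0.3·97.76 + 0.5·12 = 37.8057.
Var(X) = E[X²] − (E[X])² = 37.8057 − 22.3603 = 15.4454.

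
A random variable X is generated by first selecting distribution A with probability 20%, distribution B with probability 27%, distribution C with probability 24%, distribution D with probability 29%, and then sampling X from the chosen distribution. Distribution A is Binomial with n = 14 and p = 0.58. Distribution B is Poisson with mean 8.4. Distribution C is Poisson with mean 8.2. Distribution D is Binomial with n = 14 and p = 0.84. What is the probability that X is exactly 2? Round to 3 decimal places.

0.005

Conditional on each component, P(X = 2): A: 0.000922335; B: 0.00793332; C: 0.00923385; D: 1.80734e-08.
By total probability, P(X = 2) = 0.2·0.000922335 + 0.27·0.00793332 + 0.24·0.00923385 + 0.29·1.80734e-08 = 0.00454259.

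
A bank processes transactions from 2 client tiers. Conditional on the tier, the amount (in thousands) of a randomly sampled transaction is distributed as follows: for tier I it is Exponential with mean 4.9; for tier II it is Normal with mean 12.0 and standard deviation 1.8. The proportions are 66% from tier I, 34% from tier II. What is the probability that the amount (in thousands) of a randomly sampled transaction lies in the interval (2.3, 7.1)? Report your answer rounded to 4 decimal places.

Conditional on each tier, P(2.3 < X < 7.1): I: 0.390575; II: 0.00324219.
By total probability, P(2.3 < X < 7.1) = 0.66·0.390575 + 0.34·0.00324219 = 0.258882.

0.2589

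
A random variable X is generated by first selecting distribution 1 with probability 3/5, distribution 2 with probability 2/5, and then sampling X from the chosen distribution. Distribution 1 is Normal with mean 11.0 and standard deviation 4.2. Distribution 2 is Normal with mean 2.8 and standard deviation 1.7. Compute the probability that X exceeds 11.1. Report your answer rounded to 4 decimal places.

0.2943

Conditional on each component, P(X > 11.1): 1: 0.490502; 2: 5.24137e-07.
By total probability, P(X > 11.1) = 0.6·0.490502 + 0.4·5.24137e-07 = 0.294302.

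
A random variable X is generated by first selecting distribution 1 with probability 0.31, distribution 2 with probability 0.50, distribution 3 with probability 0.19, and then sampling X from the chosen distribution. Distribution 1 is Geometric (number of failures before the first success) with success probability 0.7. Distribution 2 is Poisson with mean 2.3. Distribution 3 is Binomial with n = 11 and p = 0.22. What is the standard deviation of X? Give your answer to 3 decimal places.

Per component, 1: μ=0.428571, E[X²]=0.795918; 2: μ=2.3, E[X²]=7.59; 3: μ=2.42, E[X²]=7.744.
E[X] = 0.31·0.428571 + 0.5·2.3 + 0.19·2.42 = 1.74266.
E[X²] = 0.31·0.795918 + 0.5·7.59 + 0.19·7.744 = 5.51309.
Var(X) = E[X²] − (E[X])² = 5.51309 − 3.03685 = 2.47624.
SD(X) = √2.47624 = 1.57361.

1.574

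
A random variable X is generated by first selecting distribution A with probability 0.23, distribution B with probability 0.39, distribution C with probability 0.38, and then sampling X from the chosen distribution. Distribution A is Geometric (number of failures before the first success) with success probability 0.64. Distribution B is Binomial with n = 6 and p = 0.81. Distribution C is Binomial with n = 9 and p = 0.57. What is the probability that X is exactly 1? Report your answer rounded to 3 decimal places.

0.056

Conditional on each component, P(X = 1): A: 0.2304; B: 0.00120338; C: 0.00599605.
By total probability, P(X = 1) = 0.23·0.2304 + 0.39·0.00120338 + 0.38·0.00599605 = 0.0557398.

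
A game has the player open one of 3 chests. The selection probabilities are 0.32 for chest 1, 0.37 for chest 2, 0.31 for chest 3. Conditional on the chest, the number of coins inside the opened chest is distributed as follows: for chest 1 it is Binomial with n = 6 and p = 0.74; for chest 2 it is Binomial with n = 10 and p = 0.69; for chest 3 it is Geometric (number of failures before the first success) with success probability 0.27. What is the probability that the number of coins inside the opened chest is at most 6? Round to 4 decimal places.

Conditional on each chest, P(X ≤ 6): 1: 1; 2: 0.377243; 3: 0.889526.
By total probability, P(X ≤ 6) = 0.32·1 + 0.37·0.377243 + 0.31·0.889526 = 0.735333.

0.7353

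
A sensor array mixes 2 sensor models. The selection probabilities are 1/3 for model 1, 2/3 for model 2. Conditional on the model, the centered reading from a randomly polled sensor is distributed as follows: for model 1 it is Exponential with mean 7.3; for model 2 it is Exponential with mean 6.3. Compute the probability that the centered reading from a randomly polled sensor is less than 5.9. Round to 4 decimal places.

Conditional on each model, P(X < 5.9): 1: 0.554349; 2: 0.608006.
By total probability, P(X < 5.9) = 0.333333·0.554349 + 0.666667·0.608006 = 0.59012.

0.5901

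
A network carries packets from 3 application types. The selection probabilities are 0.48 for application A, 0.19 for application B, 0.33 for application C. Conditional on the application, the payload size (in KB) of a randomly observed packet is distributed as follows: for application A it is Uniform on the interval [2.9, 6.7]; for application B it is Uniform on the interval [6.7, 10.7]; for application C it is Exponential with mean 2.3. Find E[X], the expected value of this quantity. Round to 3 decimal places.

Component means — A: 4.8; B: 8.7; C: 2.3.
E[X] = 0.48·4.8 + 0.19·8.7 + 0.33·2.3 = 4.716.

4.716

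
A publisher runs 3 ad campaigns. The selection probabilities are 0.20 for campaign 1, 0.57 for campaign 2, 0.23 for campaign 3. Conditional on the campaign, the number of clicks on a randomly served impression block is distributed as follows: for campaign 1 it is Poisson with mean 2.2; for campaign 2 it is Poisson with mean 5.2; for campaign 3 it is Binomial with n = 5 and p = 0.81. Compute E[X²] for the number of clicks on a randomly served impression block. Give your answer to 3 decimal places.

23.734

For each component E[X²] = Var + (mean)², giving 1: 7.04; 2: 32.24; 3: 17.172.
Overall E[X²] = 0.2·7.04 + 0.57·32.24 + 0.23·17.172 = 23.7344.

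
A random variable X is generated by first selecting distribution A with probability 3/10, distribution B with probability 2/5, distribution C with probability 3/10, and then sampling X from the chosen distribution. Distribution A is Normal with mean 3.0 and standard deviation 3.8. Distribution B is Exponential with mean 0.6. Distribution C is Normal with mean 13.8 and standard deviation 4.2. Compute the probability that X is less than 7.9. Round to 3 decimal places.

0.694

Conditional on each component, P(X < 7.9): A: 0.901383; B: 0.999998; C: 0.080046.
By total probability, P(X < 7.9) = 0.3·0.901383 + 0.4·0.999998 + 0.3·0.080046 = 0.694428.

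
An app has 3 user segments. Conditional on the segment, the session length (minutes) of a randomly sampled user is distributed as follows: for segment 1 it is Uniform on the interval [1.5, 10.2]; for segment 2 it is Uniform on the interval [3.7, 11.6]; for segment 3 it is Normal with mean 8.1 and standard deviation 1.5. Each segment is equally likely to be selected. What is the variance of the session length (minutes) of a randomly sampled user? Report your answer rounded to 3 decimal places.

5.531

Per component, 1: μ=5.85, E[X²]=40.53; 2: μ=7.65, E[X²]=63.7233; 3: μ=8.1, E[X²]=67.86.
E[X] = 0.333333·5.85 + 0.333333·7.65 + 0.333333·8.1 = 7.2.
E[X²] = 0.333333·40.53 + 0.333333·63.7233 + 0.333333·67.86 = 57.3711.
Var(X) = E[X²] − (E[X])² = 57.3711 − 51.84 = 5.53111.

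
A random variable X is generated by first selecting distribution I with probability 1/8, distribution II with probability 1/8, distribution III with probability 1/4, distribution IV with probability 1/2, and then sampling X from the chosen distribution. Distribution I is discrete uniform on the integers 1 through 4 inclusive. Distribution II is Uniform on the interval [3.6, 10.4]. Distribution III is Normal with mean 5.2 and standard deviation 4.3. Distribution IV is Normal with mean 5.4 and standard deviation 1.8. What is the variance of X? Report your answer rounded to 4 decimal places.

Per component, I: μ=2.5, E[X²]=7.5; II: μ=7, E[X²]=52.8533; III: μ=5.2, E[X²]=45.53; IV: μ=5.4, E[X²]=32.4.
E[X] = 0.125·2.5 + 0.125·7 + 0.25·5.2 + 0.5·5.4 = 5.1875.
E[X²] = 0.125·7.5 + 0.125·52.8533 + 0.25·45.53 + 0.5·32.4 = 35.1267.
Var(X) = E[X²] − (E[X])² = 35.1267 − 26.9102 = 8.21651.

8.2165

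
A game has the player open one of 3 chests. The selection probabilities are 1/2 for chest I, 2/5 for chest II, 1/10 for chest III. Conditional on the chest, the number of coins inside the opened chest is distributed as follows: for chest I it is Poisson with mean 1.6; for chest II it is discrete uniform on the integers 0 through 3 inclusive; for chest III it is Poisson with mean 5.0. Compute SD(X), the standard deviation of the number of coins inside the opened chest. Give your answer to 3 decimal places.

Per component, I: μ=1.6, E[X²]=4.16; II: μ=1.5, E[X²]=3.5; III: μ=5, E[X²]=30.
E[X] = 0.5·1.6 + 0.4·1.5 + 0.1·5 = 1.9.
E[X²] = 0.5·4.16 + 0.4·3.5 + 0.1·30 = 6.48.
Var(X) = E[X²] − (E[X])² = 6.48 − 3.61 = 2.87.
SD(X) = √2.87 = 1.69411.

1.694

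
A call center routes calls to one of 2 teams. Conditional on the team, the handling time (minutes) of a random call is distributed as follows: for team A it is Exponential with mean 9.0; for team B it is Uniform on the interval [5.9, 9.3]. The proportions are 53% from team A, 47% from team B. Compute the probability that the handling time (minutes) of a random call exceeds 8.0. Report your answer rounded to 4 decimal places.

0.3976

Conditional on each team, P(X > 8.0): A: 0.411112; B: 0.382353.
By total probability, P(X > 8.0) = 0.53·0.411112 + 0.47·0.382353 = 0.397595.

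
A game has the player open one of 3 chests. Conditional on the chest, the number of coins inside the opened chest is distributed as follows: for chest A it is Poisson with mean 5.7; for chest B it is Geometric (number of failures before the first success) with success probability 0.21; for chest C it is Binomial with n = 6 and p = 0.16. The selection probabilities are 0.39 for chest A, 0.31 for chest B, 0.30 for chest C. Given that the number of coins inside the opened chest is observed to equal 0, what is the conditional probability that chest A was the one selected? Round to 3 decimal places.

0.008

Likelihoods P(X=0 | ·): A: 0.00334597; B: 0.21; C: 0.351298.
Posterior ∝ prior × likelihood. Numerator for A: 0.39·0.00334597 = 0.00130493.
Normalizing constant: 0.39·0.00334597 + 0.31·0.21 + 0.3·0.351298 = 0.171794.
P(A | observation) = 0.00130493 / 0.171794 = 0.00759586.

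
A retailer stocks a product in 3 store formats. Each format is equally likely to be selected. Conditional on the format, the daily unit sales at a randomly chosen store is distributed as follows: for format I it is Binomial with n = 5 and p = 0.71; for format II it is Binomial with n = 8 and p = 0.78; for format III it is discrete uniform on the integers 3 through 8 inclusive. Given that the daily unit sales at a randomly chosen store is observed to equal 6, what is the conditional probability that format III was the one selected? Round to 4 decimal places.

Likelihoods P(X=6 | ·): I: 0; II: 0.30519; III: 0.166667.
Posterior ∝ prior × likelihood. Numerator for III: 0.333333·0.166667 = 0.0555556.
Normalizing constant: 0.333333·0 + 0.333333·0.30519 + 0.333333·0.166667 = 0.157286.
P(III | observation) = 0.0555556 / 0.157286 = 0.353214.

0.3532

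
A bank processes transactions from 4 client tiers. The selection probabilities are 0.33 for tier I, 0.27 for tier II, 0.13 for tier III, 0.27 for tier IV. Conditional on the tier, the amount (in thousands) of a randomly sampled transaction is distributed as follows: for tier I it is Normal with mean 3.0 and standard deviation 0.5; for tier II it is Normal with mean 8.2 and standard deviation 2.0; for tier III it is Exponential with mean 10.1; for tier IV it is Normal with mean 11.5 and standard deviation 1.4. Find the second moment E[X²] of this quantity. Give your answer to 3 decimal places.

85.047

For each component E[X²] = Var + (mean)², giving I: 9.25; II: 71.24; III: 204.02; IV: 134.21.
Overall E[X²] = 0.33·9.25 + 0.27·71.24 + 0.13·204.02 + 0.27·134.21 = 85.0466.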